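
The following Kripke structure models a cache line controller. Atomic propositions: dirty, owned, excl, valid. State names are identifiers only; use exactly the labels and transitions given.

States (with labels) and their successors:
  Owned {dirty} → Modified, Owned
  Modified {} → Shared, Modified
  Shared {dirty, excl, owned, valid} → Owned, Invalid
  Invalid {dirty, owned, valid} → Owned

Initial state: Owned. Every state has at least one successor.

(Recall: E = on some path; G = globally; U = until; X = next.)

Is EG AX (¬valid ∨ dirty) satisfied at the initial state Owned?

States satisfying AX (¬valid ∨ dirty): {Owned, Modified, Shared, Invalid}.
States satisfying EG AX (¬valid ∨ dirty): {Owned, Modified, Shared, Invalid}.
Owned ∈ Sat(EG AX (¬valid ∨ dirty)).

Holds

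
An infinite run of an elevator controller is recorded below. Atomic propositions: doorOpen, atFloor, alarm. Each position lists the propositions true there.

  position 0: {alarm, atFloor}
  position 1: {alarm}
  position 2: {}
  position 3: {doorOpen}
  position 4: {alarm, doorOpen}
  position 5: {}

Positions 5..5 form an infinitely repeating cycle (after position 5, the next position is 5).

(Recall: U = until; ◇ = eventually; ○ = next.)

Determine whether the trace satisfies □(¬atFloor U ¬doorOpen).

Holds

¬atFloor U ¬doorOpen holds at every position 0..5, and those are all positions ever visited, so □(¬atFloor U ¬doorOpen) holds.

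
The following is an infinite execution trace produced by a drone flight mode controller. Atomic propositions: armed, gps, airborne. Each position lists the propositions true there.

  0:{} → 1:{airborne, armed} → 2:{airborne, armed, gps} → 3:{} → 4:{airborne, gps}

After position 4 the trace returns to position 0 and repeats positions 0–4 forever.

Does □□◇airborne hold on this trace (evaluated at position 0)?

□◇airborne holds at every position 0..4, and those are all positions ever visited, so □□◇airborne holds.

Satisfied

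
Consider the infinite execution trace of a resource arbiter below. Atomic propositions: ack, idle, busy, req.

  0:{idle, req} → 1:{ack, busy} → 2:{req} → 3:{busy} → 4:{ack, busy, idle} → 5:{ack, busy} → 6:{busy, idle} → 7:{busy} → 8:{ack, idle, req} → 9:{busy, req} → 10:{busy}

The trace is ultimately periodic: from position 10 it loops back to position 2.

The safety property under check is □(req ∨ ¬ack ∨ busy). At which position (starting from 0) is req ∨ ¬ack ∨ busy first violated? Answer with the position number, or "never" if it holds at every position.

req ∨ ¬ack ∨ busy holds at every position 0..10, and those are all the positions the trace ever visits, so the invariant □(req ∨ ¬ack ∨ busy) is never violated.

never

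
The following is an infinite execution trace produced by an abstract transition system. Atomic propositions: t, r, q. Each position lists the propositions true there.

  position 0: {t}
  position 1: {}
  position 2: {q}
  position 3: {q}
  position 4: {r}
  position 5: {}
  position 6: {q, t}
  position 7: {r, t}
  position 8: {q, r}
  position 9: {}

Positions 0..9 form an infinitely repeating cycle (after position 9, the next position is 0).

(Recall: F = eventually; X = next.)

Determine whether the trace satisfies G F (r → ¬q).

Satisfied

F (r → ¬q) holds at every position 0..9, and those are all positions ever visited, so G F (r → ¬q) holds.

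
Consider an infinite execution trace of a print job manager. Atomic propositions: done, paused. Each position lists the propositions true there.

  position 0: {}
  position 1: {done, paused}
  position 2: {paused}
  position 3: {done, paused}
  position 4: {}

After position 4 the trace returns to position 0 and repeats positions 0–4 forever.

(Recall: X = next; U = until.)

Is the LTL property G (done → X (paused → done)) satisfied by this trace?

done → X (paused → done) must hold at every position from 0 onward. It fails at position 1, so G (done → X (paused → done)) is false.
Positions where done holds: 1, 3.
Check X (paused → done) at each: 1→fails, 3→ok.

Violated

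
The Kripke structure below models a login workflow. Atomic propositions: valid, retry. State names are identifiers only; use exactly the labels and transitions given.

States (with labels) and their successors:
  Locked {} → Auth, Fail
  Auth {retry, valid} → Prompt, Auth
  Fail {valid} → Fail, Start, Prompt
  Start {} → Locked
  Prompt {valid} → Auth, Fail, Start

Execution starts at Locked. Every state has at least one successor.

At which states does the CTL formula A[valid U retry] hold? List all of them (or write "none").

{Auth}

States satisfying valid: {Auth, Fail, Prompt}.
States satisfying retry: {Auth}.
States satisfying A[valid U retry]: {Auth}.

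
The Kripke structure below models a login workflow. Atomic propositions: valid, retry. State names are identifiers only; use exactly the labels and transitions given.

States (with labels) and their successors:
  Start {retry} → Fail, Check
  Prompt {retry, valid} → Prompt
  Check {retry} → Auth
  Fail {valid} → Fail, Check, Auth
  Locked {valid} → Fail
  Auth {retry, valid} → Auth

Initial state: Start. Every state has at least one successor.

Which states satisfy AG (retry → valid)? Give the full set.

States satisfying retry → valid: {Prompt, Fail, Locked, Auth}.
States satisfying AG (retry → valid): {Prompt, Auth}.

{Prompt, Auth}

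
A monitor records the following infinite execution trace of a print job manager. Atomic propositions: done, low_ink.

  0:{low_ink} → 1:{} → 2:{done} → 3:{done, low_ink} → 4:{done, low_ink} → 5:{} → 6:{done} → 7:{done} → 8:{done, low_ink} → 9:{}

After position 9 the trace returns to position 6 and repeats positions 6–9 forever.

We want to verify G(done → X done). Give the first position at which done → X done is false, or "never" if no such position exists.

4

Check done → X done at each position in order: 0 ✓, 1 ✓, 2 ✓, 3 ✓.
At position 4 the labels are {done, low_ink} and the next position 5 has {}, so done → X done is false there. This is the first violation.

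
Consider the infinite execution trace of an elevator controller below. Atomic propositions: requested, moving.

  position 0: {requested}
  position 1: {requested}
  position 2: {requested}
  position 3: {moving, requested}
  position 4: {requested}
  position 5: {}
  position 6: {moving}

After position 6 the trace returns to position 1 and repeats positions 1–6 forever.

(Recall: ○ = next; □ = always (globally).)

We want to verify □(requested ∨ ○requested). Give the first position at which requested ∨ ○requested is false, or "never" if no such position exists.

5

Check requested ∨ ○requested at each position in order: 0 ✓, 1 ✓, 2 ✓, 3 ✓, 4 ✓.
At position 5 the labels are {} and the next position 6 has {moving}, so requested ∨ ○requested is false there. This is the first violation.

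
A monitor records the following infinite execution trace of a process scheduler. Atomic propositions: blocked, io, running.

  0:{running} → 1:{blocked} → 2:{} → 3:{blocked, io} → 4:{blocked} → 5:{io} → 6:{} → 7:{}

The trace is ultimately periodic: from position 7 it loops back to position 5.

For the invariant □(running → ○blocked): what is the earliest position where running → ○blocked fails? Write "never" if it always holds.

never

running → ○blocked holds at every position 0..7, and those are all the positions the trace ever visits, so the invariant □(running → ○blocked) is never violated.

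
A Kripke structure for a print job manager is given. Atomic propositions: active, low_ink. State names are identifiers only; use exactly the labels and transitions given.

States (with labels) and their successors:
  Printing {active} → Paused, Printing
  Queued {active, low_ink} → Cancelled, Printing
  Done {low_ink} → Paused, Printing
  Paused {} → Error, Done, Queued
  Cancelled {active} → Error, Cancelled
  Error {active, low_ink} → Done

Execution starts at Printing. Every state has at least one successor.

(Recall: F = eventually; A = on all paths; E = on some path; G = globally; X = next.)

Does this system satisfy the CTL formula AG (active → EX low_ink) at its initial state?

Violated

States satisfying active → EX low_ink: {Done, Paused, Cancelled, Error}.
States satisfying AG (active → EX low_ink): ∅.
Printing is reachable from Printing and violates active → EX low_ink, so AG fails at Printing.
Printing ∉ Sat(AG (active → EX low_ink)).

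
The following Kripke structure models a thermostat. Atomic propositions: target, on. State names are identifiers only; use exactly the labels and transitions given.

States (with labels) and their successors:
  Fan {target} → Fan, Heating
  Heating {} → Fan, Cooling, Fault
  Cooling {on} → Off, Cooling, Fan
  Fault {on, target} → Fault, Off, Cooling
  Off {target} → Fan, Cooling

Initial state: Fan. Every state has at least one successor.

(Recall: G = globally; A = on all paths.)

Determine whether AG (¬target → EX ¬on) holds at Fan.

Holds

States satisfying ¬target → EX ¬on: {Fan, Heating, Cooling, Fault, Off}.
States satisfying AG (¬target → EX ¬on): {Fan, Heating, Cooling, Fault, Off}.
Every state reachable from Fan satisfies ¬target → EX ¬on.
Fan ∈ Sat(AG (¬target → EX ¬on)).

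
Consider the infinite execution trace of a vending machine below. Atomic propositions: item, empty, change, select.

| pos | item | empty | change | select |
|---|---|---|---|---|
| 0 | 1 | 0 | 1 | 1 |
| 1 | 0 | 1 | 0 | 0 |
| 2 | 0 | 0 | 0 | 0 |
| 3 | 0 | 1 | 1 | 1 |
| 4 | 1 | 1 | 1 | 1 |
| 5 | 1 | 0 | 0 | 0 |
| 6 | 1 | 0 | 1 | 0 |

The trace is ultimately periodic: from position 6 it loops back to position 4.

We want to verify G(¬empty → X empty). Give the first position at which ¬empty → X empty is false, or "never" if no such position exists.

5

Check ¬empty → X empty at each position in order: 0 ✓, 1 ✓, 2 ✓, 3 ✓, 4 ✓.
At position 5 the labels are {item} and the next position 6 has {change, item}, so ¬empty → X empty is false there. This is the first violation.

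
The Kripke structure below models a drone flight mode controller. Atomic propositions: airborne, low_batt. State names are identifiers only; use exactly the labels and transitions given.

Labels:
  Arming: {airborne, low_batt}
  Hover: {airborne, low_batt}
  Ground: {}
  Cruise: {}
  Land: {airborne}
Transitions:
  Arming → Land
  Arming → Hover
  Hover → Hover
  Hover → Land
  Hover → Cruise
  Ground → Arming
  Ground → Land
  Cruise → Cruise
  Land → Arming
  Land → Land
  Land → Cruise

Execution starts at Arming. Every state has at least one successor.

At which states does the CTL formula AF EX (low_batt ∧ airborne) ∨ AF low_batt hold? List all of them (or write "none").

States satisfying EX (low_batt ∧ airborne): {Arming, Hover, Ground, Land}.
States satisfying AF EX (low_batt ∧ airborne): {Arming, Hover, Ground, Land}.
States satisfying low_batt: {Arming, Hover}.
States satisfying AF low_batt: {Arming, Hover}.
States satisfying AF EX (low_batt ∧ airborne) ∨ AF low_batt: {Arming, Hover, Ground, Land}.

{Arming, Hover, Ground, Land}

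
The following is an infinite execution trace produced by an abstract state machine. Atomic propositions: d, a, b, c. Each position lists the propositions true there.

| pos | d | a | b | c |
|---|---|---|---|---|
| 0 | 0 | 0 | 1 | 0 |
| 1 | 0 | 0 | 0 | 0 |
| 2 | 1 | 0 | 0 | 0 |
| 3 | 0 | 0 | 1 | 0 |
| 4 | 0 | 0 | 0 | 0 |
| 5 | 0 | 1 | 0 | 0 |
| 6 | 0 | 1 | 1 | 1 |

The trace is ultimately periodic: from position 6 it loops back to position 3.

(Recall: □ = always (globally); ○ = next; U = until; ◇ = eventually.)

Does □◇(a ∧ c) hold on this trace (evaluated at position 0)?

Satisfied

◇(a ∧ c) holds at every position 0..6, and those are all positions ever visited, so □◇(a ∧ c) holds.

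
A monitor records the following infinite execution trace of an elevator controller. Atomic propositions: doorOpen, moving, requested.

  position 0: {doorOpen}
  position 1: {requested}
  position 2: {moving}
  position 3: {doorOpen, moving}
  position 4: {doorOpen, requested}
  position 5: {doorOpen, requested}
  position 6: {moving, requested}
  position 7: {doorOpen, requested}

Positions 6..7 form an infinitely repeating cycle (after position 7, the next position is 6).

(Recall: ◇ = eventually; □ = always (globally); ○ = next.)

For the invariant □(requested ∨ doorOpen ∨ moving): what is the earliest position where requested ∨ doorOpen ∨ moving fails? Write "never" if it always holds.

never

requested ∨ doorOpen ∨ moving holds at every position 0..7, and those are all the positions the trace ever visits, so the invariant □(requested ∨ doorOpen ∨ moving) is never violated.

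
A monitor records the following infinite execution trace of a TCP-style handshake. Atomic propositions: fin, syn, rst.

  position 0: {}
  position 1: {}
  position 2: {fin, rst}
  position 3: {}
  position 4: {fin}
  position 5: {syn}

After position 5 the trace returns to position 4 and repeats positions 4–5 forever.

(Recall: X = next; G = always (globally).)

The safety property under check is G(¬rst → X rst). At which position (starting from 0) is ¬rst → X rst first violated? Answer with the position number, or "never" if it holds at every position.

0

At position 0 the labels are {} and the next position 1 has {}, so ¬rst → X rst is false there. This is the first violation.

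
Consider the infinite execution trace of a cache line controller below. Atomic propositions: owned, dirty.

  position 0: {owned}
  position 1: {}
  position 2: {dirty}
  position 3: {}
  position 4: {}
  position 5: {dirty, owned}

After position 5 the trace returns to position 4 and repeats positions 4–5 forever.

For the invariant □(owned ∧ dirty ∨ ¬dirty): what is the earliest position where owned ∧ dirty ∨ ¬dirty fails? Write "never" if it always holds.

2

Check owned ∧ dirty ∨ ¬dirty at each position in order: 0 ✓, 1 ✓.
At position 2 the labels are {dirty}, so owned ∧ dirty ∨ ¬dirty is false there. This is the first violation.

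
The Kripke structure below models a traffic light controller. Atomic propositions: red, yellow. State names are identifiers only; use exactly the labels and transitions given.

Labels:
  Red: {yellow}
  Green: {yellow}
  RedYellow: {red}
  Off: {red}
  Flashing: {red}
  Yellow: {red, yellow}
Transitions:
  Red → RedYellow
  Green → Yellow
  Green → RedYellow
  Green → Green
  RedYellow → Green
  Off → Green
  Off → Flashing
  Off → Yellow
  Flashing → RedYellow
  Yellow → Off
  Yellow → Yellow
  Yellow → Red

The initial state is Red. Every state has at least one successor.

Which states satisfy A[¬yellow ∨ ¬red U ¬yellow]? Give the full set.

States satisfying ¬yellow ∨ ¬red: {Red, Green, RedYellow, Off, Flashing}.
States satisfying ¬yellow: {RedYellow, Off, Flashing}.
States satisfying A[¬yellow ∨ ¬red U ¬yellow]: {Red, RedYellow, Off, Flashing}.

{Red, RedYellow, Off, Flashing}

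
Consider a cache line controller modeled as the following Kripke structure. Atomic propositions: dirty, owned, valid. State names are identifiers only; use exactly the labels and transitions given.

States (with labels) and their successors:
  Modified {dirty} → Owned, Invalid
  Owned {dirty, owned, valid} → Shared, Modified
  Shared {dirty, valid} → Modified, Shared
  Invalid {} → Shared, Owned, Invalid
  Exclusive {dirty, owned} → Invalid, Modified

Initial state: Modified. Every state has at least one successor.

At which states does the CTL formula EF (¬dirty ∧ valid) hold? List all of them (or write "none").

none

States satisfying ¬dirty ∧ valid: ∅.
States satisfying EF (¬dirty ∧ valid): ∅.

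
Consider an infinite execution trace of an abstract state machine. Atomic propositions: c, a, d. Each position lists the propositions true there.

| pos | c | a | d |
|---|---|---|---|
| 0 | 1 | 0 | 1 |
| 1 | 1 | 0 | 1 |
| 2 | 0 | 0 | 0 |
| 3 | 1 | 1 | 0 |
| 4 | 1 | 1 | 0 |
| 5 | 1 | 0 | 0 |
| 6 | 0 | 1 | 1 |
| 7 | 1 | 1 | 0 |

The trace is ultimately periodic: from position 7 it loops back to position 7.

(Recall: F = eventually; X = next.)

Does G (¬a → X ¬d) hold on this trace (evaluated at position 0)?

¬a → X ¬d must hold at every position from 0 onward. It fails at position 0, so G (¬a → X ¬d) is false.
Positions where ¬a holds: 0, 1, 2, 5.
Check X ¬d at each: 0→fails, 1→ok, 2→ok, 5→fails.

Violated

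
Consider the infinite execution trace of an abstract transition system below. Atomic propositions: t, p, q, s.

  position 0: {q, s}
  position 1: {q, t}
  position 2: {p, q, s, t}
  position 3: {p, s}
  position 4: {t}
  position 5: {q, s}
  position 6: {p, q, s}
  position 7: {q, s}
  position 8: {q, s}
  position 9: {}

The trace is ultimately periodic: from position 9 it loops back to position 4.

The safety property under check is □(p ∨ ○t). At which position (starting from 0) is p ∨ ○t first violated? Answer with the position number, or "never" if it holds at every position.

4

Check p ∨ ○t at each position in order: 0 ✓, 1 ✓, 2 ✓, 3 ✓.
At position 4 the labels are {t} and the next position 5 has {q, s}, so p ∨ ○t is false there. This is the first violation.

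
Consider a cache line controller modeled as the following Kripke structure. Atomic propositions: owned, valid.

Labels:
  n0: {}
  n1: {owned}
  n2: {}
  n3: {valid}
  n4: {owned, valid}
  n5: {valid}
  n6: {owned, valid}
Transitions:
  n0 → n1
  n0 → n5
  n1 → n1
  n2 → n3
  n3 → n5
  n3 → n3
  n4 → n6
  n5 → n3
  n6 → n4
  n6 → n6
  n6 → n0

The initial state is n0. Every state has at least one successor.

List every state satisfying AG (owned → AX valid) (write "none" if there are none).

{n2, n3, n5}

States satisfying owned → AX valid: {n0, n2, n3, n4, n5}.
States satisfying AG (owned → AX valid): {n2, n3, n5}.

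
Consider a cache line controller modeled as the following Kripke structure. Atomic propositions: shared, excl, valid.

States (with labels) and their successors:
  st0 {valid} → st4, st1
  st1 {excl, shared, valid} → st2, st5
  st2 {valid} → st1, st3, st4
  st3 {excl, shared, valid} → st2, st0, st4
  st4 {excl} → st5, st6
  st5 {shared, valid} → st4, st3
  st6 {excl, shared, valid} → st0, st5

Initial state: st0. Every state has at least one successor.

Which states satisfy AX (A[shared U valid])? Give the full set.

States satisfying A[shared U valid]: {st0, st1, st2, st3, st5, st6}.
States satisfying AX (A[shared U valid]): {st1, st4, st6}.

{st1, st4, st6}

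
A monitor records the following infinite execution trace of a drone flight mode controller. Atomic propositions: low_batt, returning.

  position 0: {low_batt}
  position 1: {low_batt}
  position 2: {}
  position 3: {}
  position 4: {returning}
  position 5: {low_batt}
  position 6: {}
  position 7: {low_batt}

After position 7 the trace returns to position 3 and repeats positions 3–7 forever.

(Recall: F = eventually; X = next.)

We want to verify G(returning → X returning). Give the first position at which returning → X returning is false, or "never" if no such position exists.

Check returning → X returning at each position in order: 0 ✓, 1 ✓, 2 ✓, 3 ✓.
At position 4 the labels are {returning} and the next position 5 has {low_batt}, so returning → X returning is false there. This is the first violation.

4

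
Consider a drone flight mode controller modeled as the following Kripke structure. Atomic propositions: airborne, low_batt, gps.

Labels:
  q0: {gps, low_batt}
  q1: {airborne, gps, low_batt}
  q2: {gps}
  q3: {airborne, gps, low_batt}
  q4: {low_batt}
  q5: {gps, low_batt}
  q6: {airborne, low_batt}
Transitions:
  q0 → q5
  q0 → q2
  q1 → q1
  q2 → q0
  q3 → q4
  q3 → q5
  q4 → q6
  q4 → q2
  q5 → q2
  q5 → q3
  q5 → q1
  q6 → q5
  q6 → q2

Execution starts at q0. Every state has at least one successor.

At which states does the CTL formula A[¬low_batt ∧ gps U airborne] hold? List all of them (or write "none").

{q1, q3, q6}

States satisfying ¬low_batt ∧ gps: {q2}.
States satisfying airborne: {q1, q3, q6}.
States satisfying A[¬low_batt ∧ gps U airborne]: {q1, q3, q6}.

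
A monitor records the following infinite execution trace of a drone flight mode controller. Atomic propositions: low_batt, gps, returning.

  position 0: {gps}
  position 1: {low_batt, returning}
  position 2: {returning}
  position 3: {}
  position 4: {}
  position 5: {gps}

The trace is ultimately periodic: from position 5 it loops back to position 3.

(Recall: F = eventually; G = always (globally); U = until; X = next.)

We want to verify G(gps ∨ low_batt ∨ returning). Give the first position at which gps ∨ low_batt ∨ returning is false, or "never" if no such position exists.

Check gps ∨ low_batt ∨ returning at each position in order: 0 ✓, 1 ✓, 2 ✓.
At position 3 the labels are {}, so gps ∨ low_batt ∨ returning is false there. This is the first violation.

3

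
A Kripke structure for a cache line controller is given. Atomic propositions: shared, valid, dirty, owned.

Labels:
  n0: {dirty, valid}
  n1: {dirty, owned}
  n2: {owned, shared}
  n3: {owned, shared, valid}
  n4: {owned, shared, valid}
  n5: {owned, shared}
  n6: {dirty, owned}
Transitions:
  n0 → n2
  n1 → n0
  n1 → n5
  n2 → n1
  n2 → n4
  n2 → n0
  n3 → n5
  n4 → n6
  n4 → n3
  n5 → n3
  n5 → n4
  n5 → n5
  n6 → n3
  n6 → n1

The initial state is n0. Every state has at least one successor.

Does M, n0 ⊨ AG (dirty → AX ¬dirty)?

No

States satisfying dirty → AX ¬dirty: {n0, n2, n3, n4, n5}.
States satisfying AG (dirty → AX ¬dirty): ∅.
n1 is reachable from n0 and violates dirty → AX ¬dirty, so AG fails at n0.
n0 ∉ Sat(AG (dirty → AX ¬dirty)).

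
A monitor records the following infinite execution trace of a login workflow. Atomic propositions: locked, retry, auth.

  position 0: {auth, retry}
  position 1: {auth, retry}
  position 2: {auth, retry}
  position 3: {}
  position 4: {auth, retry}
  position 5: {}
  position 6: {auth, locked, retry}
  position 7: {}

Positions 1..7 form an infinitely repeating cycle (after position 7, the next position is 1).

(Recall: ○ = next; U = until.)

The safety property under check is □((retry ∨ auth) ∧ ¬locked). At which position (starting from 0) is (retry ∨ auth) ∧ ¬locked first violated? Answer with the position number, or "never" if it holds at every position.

Check (retry ∨ auth) ∧ ¬locked at each position in order: 0 ✓, 1 ✓, 2 ✓.
At position 3 the labels are {}, so (retry ∨ auth) ∧ ¬locked is false there. This is the first violation.

3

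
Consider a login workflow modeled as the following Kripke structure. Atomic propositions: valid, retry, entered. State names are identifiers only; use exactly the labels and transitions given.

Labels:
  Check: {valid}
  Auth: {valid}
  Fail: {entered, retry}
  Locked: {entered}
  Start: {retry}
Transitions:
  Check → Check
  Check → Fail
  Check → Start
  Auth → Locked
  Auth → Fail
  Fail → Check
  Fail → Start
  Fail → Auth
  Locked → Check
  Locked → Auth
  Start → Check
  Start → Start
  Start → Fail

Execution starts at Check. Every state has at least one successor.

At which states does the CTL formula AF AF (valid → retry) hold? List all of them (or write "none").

{Auth, Fail, Locked, Start}

States satisfying AF (valid → retry): {Auth, Fail, Locked, Start}.
States satisfying AF AF (valid → retry): {Auth, Fail, Locked, Start}.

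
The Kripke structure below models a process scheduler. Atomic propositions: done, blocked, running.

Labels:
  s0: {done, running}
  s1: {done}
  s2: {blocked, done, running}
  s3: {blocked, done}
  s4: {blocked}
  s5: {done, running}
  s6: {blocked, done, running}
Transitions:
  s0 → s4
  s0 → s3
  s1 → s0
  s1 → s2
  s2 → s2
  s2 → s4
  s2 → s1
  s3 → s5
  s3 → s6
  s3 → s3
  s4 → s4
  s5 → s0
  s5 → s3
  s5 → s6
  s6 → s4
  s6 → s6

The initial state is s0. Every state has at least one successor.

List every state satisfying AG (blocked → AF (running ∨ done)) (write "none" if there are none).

none

States satisfying blocked → AF (running ∨ done): {s0, s1, s2, s3, s5, s6}.
States satisfying AG (blocked → AF (running ∨ done)): ∅.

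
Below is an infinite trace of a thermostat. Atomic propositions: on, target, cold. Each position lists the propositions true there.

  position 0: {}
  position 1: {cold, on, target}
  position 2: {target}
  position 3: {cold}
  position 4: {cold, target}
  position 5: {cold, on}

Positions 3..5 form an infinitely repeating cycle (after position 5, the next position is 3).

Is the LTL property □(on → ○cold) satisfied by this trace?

Does not hold

on → ○cold must hold at every position from 0 onward. It fails at position 1, so □(on → ○cold) is false.
Positions where on holds: 1, 5.
Check ○cold at each: 1→fails, 5→ok.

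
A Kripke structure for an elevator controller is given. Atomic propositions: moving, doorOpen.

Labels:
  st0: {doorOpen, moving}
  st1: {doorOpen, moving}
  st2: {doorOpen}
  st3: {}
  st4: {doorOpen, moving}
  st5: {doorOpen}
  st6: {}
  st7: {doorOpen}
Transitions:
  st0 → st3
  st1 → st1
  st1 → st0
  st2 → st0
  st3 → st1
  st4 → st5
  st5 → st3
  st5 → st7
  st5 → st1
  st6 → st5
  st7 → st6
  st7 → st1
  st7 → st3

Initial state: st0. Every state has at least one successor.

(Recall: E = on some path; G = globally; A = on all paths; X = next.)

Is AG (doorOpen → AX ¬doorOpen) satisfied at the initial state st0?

No

States satisfying doorOpen → AX ¬doorOpen: {st0, st3, st6}.
States satisfying AG (doorOpen → AX ¬doorOpen): ∅.
st1 is reachable from st0 and violates doorOpen → AX ¬doorOpen, so AG fails at st0.
st0 ∉ Sat(AG (doorOpen → AX ¬doorOpen)).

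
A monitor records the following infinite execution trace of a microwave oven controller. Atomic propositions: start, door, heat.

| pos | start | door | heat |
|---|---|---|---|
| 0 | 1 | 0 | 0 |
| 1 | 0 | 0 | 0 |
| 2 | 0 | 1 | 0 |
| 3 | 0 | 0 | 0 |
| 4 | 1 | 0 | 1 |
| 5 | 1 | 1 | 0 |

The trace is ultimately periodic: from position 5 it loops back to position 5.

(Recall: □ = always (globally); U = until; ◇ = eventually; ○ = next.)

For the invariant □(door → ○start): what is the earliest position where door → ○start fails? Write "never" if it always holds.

2

Check door → ○start at each position in order: 0 ✓, 1 ✓.
At position 2 the labels are {door} and the next position 3 has {}, so door → ○start is false there. This is the first violation.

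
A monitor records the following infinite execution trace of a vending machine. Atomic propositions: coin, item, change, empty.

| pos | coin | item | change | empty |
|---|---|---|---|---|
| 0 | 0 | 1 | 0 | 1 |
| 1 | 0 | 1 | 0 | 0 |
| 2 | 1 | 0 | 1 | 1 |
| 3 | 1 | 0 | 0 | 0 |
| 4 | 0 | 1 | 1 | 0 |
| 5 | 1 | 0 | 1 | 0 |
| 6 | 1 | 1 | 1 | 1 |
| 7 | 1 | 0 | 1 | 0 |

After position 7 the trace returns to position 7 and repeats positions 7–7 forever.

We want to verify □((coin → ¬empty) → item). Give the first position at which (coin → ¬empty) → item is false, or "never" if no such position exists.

Check (coin → ¬empty) → item at each position in order: 0 ✓, 1 ✓, 2 ✓.
At position 3 the labels are {coin}, so (coin → ¬empty) → item is false there. This is the first violation.

3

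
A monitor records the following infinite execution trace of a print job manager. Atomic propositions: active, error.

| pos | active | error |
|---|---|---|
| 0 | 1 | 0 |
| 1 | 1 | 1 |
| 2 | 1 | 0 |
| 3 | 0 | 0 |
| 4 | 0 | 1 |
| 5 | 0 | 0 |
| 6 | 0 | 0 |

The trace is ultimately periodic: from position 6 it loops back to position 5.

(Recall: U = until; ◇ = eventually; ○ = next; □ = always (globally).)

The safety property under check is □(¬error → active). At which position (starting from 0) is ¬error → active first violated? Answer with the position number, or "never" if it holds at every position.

3

Check ¬error → active at each position in order: 0 ✓, 1 ✓, 2 ✓.
At position 3 the labels are {}, so ¬error → active is false there. This is the first violation.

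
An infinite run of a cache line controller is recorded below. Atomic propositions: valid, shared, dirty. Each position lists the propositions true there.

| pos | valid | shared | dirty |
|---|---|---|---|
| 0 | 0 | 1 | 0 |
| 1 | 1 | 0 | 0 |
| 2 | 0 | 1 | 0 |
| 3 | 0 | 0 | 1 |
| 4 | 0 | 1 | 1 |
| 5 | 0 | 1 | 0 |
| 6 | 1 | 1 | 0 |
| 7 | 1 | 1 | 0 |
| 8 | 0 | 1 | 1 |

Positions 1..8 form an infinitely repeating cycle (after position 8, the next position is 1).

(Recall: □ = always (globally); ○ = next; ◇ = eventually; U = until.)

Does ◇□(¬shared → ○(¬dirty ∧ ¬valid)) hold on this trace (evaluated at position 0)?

Does not hold

□(¬shared → ○(¬dirty ∧ ¬valid)) is false at every position 0..8, so it never becomes true and ◇□(¬shared → ○(¬dirty ∧ ¬valid)) fails.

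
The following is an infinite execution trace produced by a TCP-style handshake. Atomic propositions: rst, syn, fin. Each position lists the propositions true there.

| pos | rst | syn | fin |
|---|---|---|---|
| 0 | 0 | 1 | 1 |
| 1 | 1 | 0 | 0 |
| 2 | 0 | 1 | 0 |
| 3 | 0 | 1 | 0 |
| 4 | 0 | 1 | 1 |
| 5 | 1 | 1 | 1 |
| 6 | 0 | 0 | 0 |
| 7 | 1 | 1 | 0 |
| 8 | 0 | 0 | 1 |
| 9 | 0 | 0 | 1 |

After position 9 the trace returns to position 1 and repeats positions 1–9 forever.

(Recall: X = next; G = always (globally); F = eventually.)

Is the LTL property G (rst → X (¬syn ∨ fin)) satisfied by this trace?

rst → X (¬syn ∨ fin) must hold at every position from 0 onward. It fails at position 1, so G (rst → X (¬syn ∨ fin)) is false.
Positions where rst holds: 1, 5, 7.
Check X (¬syn ∨ fin) at each: 1→fails, 5→ok, 7→ok.

Does not hold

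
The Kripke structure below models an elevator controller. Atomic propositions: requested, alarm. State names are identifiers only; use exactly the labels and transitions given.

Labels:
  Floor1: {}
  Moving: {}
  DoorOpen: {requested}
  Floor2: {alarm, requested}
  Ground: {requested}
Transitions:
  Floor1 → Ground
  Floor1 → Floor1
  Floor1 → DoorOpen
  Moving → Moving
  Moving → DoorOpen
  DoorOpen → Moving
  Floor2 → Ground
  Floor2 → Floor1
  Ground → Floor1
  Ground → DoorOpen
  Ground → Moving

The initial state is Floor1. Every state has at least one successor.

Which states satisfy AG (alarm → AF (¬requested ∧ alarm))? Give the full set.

States satisfying alarm → AF (¬requested ∧ alarm): {Floor1, Moving, DoorOpen, Ground}.
States satisfying AG (alarm → AF (¬requested ∧ alarm)): {Floor1, Moving, DoorOpen, Ground}.

{Floor1, Moving, DoorOpen, Ground}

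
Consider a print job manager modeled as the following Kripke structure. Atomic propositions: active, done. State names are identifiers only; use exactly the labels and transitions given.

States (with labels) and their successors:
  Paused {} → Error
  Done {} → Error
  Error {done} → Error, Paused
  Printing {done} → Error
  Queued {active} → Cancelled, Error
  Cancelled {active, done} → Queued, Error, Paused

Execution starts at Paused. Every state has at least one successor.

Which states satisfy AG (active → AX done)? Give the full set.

{Paused, Done, Error, Printing}

States satisfying active → AX done: {Paused, Done, Error, Printing, Queued}.
States satisfying AG (active → AX done): {Paused, Done, Error, Printing}.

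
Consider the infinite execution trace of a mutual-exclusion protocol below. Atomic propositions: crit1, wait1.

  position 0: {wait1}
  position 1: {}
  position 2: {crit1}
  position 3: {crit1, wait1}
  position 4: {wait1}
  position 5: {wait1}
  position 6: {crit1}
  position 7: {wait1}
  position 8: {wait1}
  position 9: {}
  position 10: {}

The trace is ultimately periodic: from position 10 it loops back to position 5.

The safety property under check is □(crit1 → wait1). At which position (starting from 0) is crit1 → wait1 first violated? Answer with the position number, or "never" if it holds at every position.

2

Check crit1 → wait1 at each position in order: 0 ✓, 1 ✓.
At position 2 the labels are {crit1}, so crit1 → wait1 is false there. This is the first violation.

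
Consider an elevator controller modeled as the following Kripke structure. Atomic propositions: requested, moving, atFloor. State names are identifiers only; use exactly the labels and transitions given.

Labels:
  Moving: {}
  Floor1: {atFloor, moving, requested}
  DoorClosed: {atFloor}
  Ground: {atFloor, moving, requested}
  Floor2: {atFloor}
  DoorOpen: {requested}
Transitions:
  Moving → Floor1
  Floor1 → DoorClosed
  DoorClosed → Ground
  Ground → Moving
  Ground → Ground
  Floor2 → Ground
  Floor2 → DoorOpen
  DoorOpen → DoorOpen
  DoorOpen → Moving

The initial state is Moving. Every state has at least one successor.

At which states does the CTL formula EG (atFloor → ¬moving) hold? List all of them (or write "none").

{Floor2, DoorOpen}

States satisfying atFloor → ¬moving: {Moving, DoorClosed, Floor2, DoorOpen}.
States satisfying EG (atFloor → ¬moving): {Floor2, DoorOpen}.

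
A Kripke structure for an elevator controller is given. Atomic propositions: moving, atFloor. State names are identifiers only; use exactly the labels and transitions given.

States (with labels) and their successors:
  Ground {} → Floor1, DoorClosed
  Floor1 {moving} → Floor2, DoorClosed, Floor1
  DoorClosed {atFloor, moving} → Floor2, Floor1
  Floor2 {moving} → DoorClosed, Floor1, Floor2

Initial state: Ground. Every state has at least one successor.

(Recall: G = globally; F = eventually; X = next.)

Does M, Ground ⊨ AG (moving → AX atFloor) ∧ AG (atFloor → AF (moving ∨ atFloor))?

States satisfying moving → AX atFloor: {Ground}.
States satisfying AG (moving → AX atFloor): ∅.
States satisfying atFloor → AF (moving ∨ atFloor): {Ground, Floor1, DoorClosed, Floor2}.
States satisfying AG (atFloor → AF (moving ∨ atFloor)): {Ground, Floor1, DoorClosed, Floor2}.
States satisfying AG (moving → AX atFloor) ∧ AG (atFloor → AF (moving ∨ atFloor)): ∅.
Ground ∉ Sat(AG (moving → AX atFloor) ∧ AG (atFloor → AF (moving ∨ atFloor))).

Violated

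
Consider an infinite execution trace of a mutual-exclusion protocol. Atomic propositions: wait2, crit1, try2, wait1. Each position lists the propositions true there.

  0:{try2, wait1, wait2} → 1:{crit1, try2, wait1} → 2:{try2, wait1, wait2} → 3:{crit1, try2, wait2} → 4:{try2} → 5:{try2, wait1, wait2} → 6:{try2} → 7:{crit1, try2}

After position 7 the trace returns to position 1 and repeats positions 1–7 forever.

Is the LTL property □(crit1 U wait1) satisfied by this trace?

Violated

crit1 U wait1 must hold at every position from 0 onward. It fails at position 3, so □(crit1 U wait1) is false.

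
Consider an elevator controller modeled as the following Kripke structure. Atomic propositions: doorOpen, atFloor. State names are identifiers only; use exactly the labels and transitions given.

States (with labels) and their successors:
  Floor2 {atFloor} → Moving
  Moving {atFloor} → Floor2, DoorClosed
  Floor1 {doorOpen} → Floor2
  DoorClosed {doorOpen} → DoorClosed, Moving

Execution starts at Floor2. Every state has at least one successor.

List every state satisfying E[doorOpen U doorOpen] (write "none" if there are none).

{Floor1, DoorClosed}

States satisfying doorOpen: {Floor1, DoorClosed}.
States satisfying E[doorOpen U doorOpen]: {Floor1, DoorClosed}.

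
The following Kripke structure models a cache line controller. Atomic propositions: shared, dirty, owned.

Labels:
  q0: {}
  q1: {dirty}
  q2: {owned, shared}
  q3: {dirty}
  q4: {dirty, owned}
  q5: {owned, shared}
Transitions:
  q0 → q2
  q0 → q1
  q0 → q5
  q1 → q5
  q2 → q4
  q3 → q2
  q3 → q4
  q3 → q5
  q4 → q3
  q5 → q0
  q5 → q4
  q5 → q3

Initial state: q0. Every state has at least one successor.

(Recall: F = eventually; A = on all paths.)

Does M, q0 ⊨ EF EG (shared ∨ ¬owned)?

States satisfying EG (shared ∨ ¬owned): {q0, q1, q3, q5}.
States satisfying EF EG (shared ∨ ¬owned): {q0, q1, q2, q3, q4, q5}.
Some path from q0 reaches a state where EG (shared ∨ ¬owned) holds.
q0 ∈ Sat(EF EG (shared ∨ ¬owned)).

Holds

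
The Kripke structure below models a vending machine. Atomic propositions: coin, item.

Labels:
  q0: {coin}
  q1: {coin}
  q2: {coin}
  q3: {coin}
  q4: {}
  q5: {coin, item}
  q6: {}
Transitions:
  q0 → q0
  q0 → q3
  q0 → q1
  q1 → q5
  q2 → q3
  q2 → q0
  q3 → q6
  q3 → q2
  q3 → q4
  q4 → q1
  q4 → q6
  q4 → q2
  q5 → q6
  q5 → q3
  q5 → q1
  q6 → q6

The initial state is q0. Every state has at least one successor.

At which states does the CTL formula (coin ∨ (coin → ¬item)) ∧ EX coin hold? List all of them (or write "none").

States satisfying ¬item: {q0, q1, q2, q3, q4, q6}.
States satisfying coin → ¬item: {q0, q1, q2, q3, q4, q6}.
States satisfying coin ∨ (coin → ¬item): {q0, q1, q2, q3, q4, q5, q6}.
States satisfying coin: {q0, q1, q2, q3, q5}.
States satisfying EX coin: {q0, q1, q2, q3, q4, q5}.
States satisfying (coin ∨ (coin → ¬item)) ∧ EX coin: {q0, q1, q2, q3, q4, q5}.

{q0, q1, q2, q3, q4, q5}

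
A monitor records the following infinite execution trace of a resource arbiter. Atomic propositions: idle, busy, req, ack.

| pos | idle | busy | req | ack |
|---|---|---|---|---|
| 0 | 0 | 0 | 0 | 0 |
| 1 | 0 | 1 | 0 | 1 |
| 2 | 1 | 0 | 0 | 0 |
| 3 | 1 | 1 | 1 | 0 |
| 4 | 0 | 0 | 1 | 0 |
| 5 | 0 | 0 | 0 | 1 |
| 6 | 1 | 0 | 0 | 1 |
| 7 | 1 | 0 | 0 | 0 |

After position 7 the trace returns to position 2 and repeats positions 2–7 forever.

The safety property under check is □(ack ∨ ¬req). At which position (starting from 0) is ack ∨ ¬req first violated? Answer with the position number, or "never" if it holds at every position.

3

Check ack ∨ ¬req at each position in order: 0 ✓, 1 ✓, 2 ✓.
At position 3 the labels are {busy, idle, req}, so ack ∨ ¬req is false there. This is the first violation.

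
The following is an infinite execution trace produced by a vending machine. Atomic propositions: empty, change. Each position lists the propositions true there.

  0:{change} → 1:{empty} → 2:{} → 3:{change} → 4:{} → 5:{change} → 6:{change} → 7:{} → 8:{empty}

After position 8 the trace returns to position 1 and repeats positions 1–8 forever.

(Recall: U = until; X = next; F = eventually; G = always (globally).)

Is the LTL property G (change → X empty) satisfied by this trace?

change → X empty must hold at every position from 0 onward. It fails at position 3, so G (change → X empty) is false.
Positions where change holds: 0, 3, 5, 6.
Check X empty at each: 0→ok, 3→fails, 5→fails, 6→fails.

Does not hold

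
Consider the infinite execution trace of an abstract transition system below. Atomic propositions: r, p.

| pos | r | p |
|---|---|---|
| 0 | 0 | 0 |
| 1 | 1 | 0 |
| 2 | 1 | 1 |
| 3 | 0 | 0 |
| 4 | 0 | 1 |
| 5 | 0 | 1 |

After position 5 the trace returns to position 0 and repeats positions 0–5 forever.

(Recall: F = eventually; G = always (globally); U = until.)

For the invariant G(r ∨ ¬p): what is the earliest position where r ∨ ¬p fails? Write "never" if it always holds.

Check r ∨ ¬p at each position in order: 0 ✓, 1 ✓, 2 ✓, 3 ✓.
At position 4 the labels are {p}, so r ∨ ¬p is false there. This is the first violation.

4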